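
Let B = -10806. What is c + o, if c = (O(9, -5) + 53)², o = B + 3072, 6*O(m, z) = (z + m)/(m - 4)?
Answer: -1104941/225 ≈ -4910.9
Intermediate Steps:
O(m, z) = (m + z)/(6*(-4 + m)) (O(m, z) = ((z + m)/(m - 4))/6 = ((m + z)/(-4 + m))/6 = (m + z)/(6*(-4 + m)))
o = -7734 (o = -10806 + 3072 = -7734)
c = 635209/225 (c = ((9 - 5)/(6*(-4 + 9)) + 53)² = ((⅙)*4/5 + 53)² = ((⅙)*(⅕)*4 + 53)² = (2/15 + 53)² = (797/15)² = 635209/225 ≈ 2823.2)
c + o = 635209/225 - 7734 = -1104941/225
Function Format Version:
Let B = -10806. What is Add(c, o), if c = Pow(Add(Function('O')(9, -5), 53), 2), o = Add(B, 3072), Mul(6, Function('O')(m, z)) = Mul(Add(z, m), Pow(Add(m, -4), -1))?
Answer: Rational(-1104941, 225) ≈ -4910.9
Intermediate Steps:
Function('O')(m, z) = Mul(Rational(1, 6), Pow(Add(-4, m), -1), Add(m, z)) (Function('O')(m, z) = Mul(Rational(1, 6), Mul(Add(z, m), Pow(Add(m, -4), -1))) = Mul(Rational(1, 6), Mul(Add(m, z), Pow(Add(-4, m), -1))) = Mul(Rational(1, 6), Mul(Pow(Add(-4, m), -1), Add(m, z))) = Mul(Rational(1, 6), Pow(Add(-4, m), -1), Add(m, z)))
o = -7734 (o = Add(-10806, 3072) = -7734)
c = Rational(635209, 225) (c = Pow(Add(Mul(Rational(1, 6), Pow(Add(-4, 9), -1), Add(9, -5)), 53), 2) = Pow(Add(Mul(Rational(1, 6), Pow(5, -1), 4), 53), 2) = Pow(Add(Mul(Rational(1, 6), Rational(1, 5), 4), 53), 2) = Pow(Add(Rational(2, 15), 53), 2) = Pow(Rational(797, 15), 2) = Rational(635209, 225) ≈ 2823.2)
Add(c, o) = Add(Rational(635209, 225), -7734) = Rational(-1104941, 225)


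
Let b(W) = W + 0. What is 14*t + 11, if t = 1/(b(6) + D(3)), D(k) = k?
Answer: 113/9 ≈ 12.556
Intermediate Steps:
b(W) = W
t = ⅑ (t = 1/(6 + 3) = 1/9 = ⅑ ≈ 0.11111)
14*t + 11 = 14*(⅑) + 11 = 14/9 + 11 = 113/9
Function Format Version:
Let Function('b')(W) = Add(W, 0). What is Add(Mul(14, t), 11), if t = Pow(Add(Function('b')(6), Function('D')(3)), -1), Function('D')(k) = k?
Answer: Rational(113, 9) ≈ 12.556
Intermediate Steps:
Function('b')(W) = W
t = Rational(1, 9) (t = Pow(Add(6, 3), -1) = Pow(9, -1) = Rational(1, 9) ≈ 0.11111)
Add(Mul(14, t), 11) = Add(Mul(14, Rational(1, 9)), 11) = Add(Rational(14, 9), 11) = Rational(113, 9)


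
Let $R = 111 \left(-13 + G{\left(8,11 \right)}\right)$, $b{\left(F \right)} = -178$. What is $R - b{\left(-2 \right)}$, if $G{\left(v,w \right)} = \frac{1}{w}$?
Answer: $- \frac{13804}{11} \approx -1254.9$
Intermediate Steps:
$R = - \frac{15762}{11}$ ($R = 111 \left(-13 + \frac{1}{11}\right) = 111 \left(- \frac{142}{11}\right) = - \frac{15762}{11} \approx -1432.9$)
$R - b{\left(-2 \right)} = - \frac{15762}{11} - -178 = - \frac{15762}{11} + 178 = - \frac{13804}{11}$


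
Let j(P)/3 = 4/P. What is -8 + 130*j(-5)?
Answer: -320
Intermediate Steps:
j(P) = 12/P (j(P) = 3*(4/P) = 12/P)
-8 + 130*j(-5) = -8 + 130*(12/(-5)) = -8 + 130*(12*(-1/5)) = -8 + 130*(-12/5) = -8 - 312 = -320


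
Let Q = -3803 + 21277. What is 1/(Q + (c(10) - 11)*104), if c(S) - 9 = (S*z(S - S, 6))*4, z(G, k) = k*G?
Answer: 1/17266 ≈ 5.7917e-5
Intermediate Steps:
z(G, k) = G*k
c(S) = 9 (c(S) = 9 + (S*((S - S)*6))*4 = 9 + (S*(0*6))*4 = 9 + (S*0)*4 = 9 + 0*4 = 9 + 0 = 9)
Q = 17474
1/(Q + (c(10) - 11)*104) = 1/(17474 + (9 - 11)*104) = 1/(17474 - 2*104) = 1/(17474 - 208) = 1/17266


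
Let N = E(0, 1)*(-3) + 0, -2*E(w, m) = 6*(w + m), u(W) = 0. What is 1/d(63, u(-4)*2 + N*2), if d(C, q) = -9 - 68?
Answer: -1/77 ≈ -0.012987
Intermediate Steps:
E(w, m) = -3*m - 3*w (E(w, m) = -3*(w + m) = -3*(m + w) = -(6*m + 6*w)/2 = -3*m - 3*w)
N = 9 (N = (-3*1 - 3*0)*(-3) + 0 = (-3 + 0)*(-3) + 0 = -3*(-3) + 0 = 9 + 0 = 9)
d(C, q) = -77
1/d(63, u(-4)*2 + N*2) = 1/(-77) = -1/77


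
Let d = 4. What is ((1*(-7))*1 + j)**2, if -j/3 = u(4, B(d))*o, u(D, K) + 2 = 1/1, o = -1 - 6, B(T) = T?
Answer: 784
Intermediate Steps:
o = -7
u(D, K) = -1 (u(D, K) = -2 + 1/1 = -2 + 1 = -1)
j = -21 (j = -(-3)*(-7) = -3*7 = -21)
((1*(-7))*1 + j)**2 = ((1*(-7))*1 - 21)**2 = (-7*1 - 21)**2 = (-7 - 21)**2 = (-28)**2 = 784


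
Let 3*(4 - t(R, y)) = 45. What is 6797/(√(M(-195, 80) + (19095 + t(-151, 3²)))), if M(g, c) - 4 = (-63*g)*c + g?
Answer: 971*√1001693/143099 ≈ 6.7913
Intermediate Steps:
t(R, y) = -11 (t(R, y) = 4 - ⅓*45 = 4 - 15 = -11)
M(g, c) = 4 + g - 63*c*g (M(g, c) = 4 + ((-63*g)*c + g) = 4 + (-63*c*g + g) = 4 + (g - 63*c*g) = 4 + g - 63*c*g)
6797/(√(M(-195, 80) + (19095 + t(-151, 3²)))) = 6797/(√((4 - 195 - 63*80*(-195)) + (19095 - 11))) = 6797/(√((4 - 195 + 982800) + 19084)) = 6797/(√(982609 + 19084)) = 6797/(√1001693) = 6797*(√1001693/1001693) = 971*√1001693/143099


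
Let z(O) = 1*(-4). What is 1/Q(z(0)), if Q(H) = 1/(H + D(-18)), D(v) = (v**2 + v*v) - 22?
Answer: 622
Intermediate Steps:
z(O) = -4
D(v) = -22 + 2*v**2 (D(v) = (v**2 + v**2) - 22 = 2*v**2 - 22 = -22 + 2*v**2)
Q(H) = 1/(626 + H) (Q(H) = 1/(H + (-22 + 2*(-18)**2)) = 1/(H + (-22 + 2*324)) = 1/(H + (-22 + 648)) = 1/(H + 626) = 1/(626 + H))
1/Q(z(0)) = 1/(1/(626 - 4)) = 1/(1/622) = 622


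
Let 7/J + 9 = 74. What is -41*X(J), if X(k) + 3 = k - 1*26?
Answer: 76998/65 ≈ 1184.6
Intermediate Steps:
J = 7/65 (J = 7/(-9 + 74) = 7/65 ≈ 0.10769)
X(k) = -29 + k (X(k) = -3 + (k - 1*26) = -3 + (k - 26) = -3 + (-26 + k) = -29 + k)
-41*X(J) = -41*(-29 + 7/65) = -41*(-1878/65) = 76998/65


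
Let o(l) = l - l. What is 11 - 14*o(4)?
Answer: 11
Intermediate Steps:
o(l) = 0
11 - 14*o(4) = 11 - 14*0 = 11 + 0 = 11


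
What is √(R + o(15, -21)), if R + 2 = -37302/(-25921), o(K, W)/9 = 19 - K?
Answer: 2*√229654/161 ≈ 5.9531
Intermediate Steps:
o(K, W) = 171 - 9*K (o(K, W) = 9*(19 - K) = 171 - 9*K)
R = -14540/25921 (R = -2 - 37302/(-25921) = -2 - 37302*(-1/25921) = -2 + 37302/25921 = -14540/25921 ≈ -0.56094)
√(R + o(15, -21)) = √(-14540/25921 + (171 - 9*15)) = √(-14540/25921 + (171 - 135)) = √(-14540/25921 + 36) = √(918616/25921) = 2*√229654/161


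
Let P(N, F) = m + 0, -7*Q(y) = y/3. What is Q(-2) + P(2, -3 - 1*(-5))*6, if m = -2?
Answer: -250/21 ≈ -11.905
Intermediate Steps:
Q(y) = -y/21 (Q(y) = -y/(7*3) = -y/21)
P(N, F) = -2 (P(N, F) = -2 + 0 = -2)
Q(-2) + P(2, -3 - 1*(-5))*6 = -1/21*(-2) - 2*6 = 2/21 - 12 = -250/21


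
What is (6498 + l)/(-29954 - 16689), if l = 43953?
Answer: -50451/46643 ≈ -1.0816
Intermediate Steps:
(6498 + l)/(-29954 - 16689) = (6498 + 43953)/(-29954 - 16689) = 50451/(-46643) = 50451*(-1/46643) = -50451/46643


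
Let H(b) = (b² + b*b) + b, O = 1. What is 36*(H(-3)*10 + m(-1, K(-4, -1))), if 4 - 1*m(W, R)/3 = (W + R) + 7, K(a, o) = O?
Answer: 5076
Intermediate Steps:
K(a, o) = 1
m(W, R) = -9 - 3*R - 3*W (m(W, R) = 12 - 3*((W + R) + 7) = 12 - 3*((R + W) + 7) = 12 - 3*(7 + R + W) = 12 + (-21 - 3*R - 3*W) = -9 - 3*R - 3*W)
H(b) = b + 2*b² (H(b) = (b² + b²) + b = 2*b² + b = b + 2*b²)
36*(H(-3)*10 + m(-1, K(-4, -1))) = 36*(-3*(1 + 2*(-3))*10 + (-9 - 3*1 - 3*(-1))) = 36*(-3*(1 - 6)*10 + (-9 - 3 + 3)) = 36*(-3*(-5)*10 - 9) = 36*(15*10 - 9) = 36*(150 - 9) = 36*141 = 5076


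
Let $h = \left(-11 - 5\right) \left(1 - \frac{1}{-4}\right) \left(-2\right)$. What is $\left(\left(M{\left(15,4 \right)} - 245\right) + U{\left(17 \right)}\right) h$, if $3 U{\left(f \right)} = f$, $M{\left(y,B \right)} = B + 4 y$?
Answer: $- \frac{21040}{3} \approx -7013.3$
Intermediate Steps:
$U{\left(f \right)} = \frac{f}{3}$
$h = 40$ ($h = \left(-11 - 5\right) \left(1 - - \frac{1}{4}\right) \left(-2\right) = \left(-11 - 5\right) \left(1 + \frac{1}{4}\right) \left(-2\right) = - 16 \cdot \frac{5}{4} \left(-2\right) = \left(-16\right) \left(- \frac{5}{2}\right) = 40$)
$\left(\left(M{\left(15,4 \right)} - 245\right) + U{\left(17 \right)}\right) h = \left(\left(\left(4 + 4 \cdot 15\right) - 245\right) + \frac{1}{3} \cdot 17\right) 40 = \left(\left(\left(4 + 60\right) - 245\right) + \frac{17}{3}\right) 40 = \left(\left(64 - 245\right) + \frac{17}{3}\right) 40 = \left(-181 + \frac{17}{3}\right) 40 = \left(- \frac{526}{3}\right) 40 = - \frac{21040}{3}$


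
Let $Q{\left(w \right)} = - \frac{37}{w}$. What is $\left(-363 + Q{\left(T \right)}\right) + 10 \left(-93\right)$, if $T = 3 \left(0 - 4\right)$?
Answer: $- \frac{15479}{12} \approx -1289.9$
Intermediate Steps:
$T = -12$ ($T = 3 \left(-4\right) = -12$)
$\left(-363 + Q{\left(T \right)}\right) + 10 \left(-93\right) = \left(-363 - \frac{37}{-12}\right) + 10 \left(-93\right) = \left(-363 - - \frac{37}{12}\right) - 930 = \left(-363 + \frac{37}{12}\right) - 930 = - \frac{4319}{12} - 930 = - \frac{15479}{12}$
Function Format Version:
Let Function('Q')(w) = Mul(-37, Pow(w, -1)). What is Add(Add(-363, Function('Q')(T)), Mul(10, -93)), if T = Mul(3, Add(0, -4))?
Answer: Rational(-15479, 12) ≈ -1289.9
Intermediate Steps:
T = -12 (T = Mul(3, -4) = -12)
Add(Add(-363, Function('Q')(T)), Mul(10, -93)) = Add(Add(-363, Mul(-37, Pow(-12, -1))), Mul(10, -93)) = Add(Add(-363, Mul(-37, Rational(-1, 12))), -930) = Add(Add(-363, Rational(37, 12)), -930) = Add(Rational(-4319, 12), -930) = Rational(-15479, 12)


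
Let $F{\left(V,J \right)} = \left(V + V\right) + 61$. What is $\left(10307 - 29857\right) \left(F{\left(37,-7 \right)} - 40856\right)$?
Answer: $796095550$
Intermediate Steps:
$F{\left(V,J \right)} = 61 + 2 V$ ($F{\left(V,J \right)} = 2 V + 61 = 61 + 2 V$)
$\left(10307 - 29857\right) \left(F{\left(37,-7 \right)} - 40856\right) = \left(10307 - 29857\right) \left(\left(61 + 2 \cdot 37\right) - 40856\right) = - 19550 \left(\left(61 + 74\right) - 40856\right) = - 19550 \left(135 - 40856\right) = \left(-19550\right) \left(-40721\right) = 796095550$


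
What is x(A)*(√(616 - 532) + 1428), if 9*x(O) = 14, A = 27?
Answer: 6664/3 + 28*√21/9 ≈ 2235.6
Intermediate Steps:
x(O) = 14/9 (x(O) = (⅑)*14 = 14/9)
x(A)*(√(616 - 532) + 1428) = 14*(√(616 - 532) + 1428)/9 = 14*(√84 + 1428)/9 = 14*(2*√21 + 1428)/9 = 14*(1428 + 2*√21)/9 = 6664/3 + 28*√21/9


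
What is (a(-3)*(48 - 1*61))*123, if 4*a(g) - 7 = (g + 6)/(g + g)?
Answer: -20787/8 ≈ -2598.4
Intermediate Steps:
a(g) = 7/4 + (6 + g)/(8*g) (a(g) = 7/4 + ((g + 6)/(g + g))/4 = 7/4 + ((6 + g)/((2*g)))/4 = 7/4 + ((6 + g)*(1/(2*g)))/4 = 7/4 + ((6 + g)/(2*g))/4 = 7/4 + (6 + g)/(8*g))
(a(-3)*(48 - 1*61))*123 = (((3/8)*(2 + 5*(-3))/(-3))*(48 - 1*61))*123 = (((3/8)*(-⅓)*(2 - 15))*(48 - 61))*123 = (((3/8)*(-⅓)*(-13))*(-13))*123 = ((13/8)*(-13))*123 = -169/8*123 = -20787/8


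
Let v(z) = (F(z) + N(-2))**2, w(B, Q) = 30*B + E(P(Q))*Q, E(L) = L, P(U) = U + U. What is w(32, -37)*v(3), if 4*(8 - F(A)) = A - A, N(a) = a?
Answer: 133128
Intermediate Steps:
P(U) = 2*U
F(A) = 8 (F(A) = 8 - (A - A)/4 = 8 - 1/4*0 = 8 + 0 = 8)
w(B, Q) = 2*Q**2 + 30*B (w(B, Q) = 30*B + (2*Q)*Q = 30*B + 2*Q**2 = 2*Q**2 + 30*B)
v(z) = 36 (v(z) = (8 - 2)**2 = 6**2 = 36)
w(32, -37)*v(3) = (2*(-37)**2 + 30*32)*36 = (2*1369 + 960)*36 = (2738 + 960)*36 = 3698*36 = 133128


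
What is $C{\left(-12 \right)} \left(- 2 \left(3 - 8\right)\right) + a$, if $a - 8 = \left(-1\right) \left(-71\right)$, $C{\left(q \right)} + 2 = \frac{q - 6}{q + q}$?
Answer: $\frac{133}{2} \approx 66.5$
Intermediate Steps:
$C{\left(q \right)} = -2 + \frac{-6 + q}{2 q}$ ($C{\left(q \right)} = -2 + \frac{q - 6}{q + q} = -2 + \frac{-6 + q}{2 q}$)
$a = 79$ ($a = 8 - -71 = 8 + 71 = 79$)
$C{\left(-12 \right)} \left(- 2 \left(3 - 8\right)\right) + a = \left(- \frac{3}{2} - \frac{3}{-12}\right) \left(- 2 \left(3 - 8\right)\right) + 79 = \left(- \frac{3}{2} - - \frac{1}{4}\right) \left(- 2 \left(3 - 8\right)\right) + 79 = \left(- \frac{3}{2} + \frac{1}{4}\right) \left(- 2 \left(3 - 8\right)\right) + 79 = - \frac{5 \left(\left(-2\right) \left(-5\right)\right)}{4} + 79 = \left(- \frac{5}{4}\right) 10 + 79 = - \frac{25}{2} + 79 = \frac{133}{2}$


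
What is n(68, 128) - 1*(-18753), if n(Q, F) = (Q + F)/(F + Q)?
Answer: 18754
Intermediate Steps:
n(Q, F) = 1 (n(Q, F) = (F + Q)/(F + Q) = 1)
n(68, 128) - 1*(-18753) = 1 - 1*(-18753) = 1 + 18753 = 18754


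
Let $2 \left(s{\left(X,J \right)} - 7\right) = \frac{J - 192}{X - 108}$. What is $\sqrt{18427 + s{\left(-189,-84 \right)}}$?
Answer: $\frac{2 \sqrt{5018783}}{33} \approx 135.77$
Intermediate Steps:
$s{\left(X,J \right)} = 7 + \frac{-192 + J}{2 \left(-108 + X\right)}$ ($s{\left(X,J \right)} = 7 + \frac{\left(J - 192\right) \frac{1}{X - 108}}{2} = 7 + \frac{\left(-192 + J\right) \frac{1}{-108 + X}}{2} = 7 + \frac{\frac{1}{-108 + X} \left(-192 + J\right)}{2} = 7 + \frac{-192 + J}{2 \left(-108 + X\right)}$)
$\sqrt{18427 + s{\left(-189,-84 \right)}} = \sqrt{18427 + \frac{-1704 - 84 + 14 \left(-189\right)}{2 \left(-108 - 189\right)}} = \sqrt{18427 + \frac{-1704 - 84 - 2646}{2 \left(-297\right)}} = \sqrt{18427 + \frac{1}{2} \left(- \frac{1}{297}\right) \left(-4434\right)} = \sqrt{18427 + \frac{739}{99}} = \sqrt{\frac{1825012}{99}} = \frac{2 \sqrt{5018783}}{33}$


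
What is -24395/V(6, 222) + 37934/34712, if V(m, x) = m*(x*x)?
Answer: 1296304537/1283059656 ≈ 1.0103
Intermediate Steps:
V(m, x) = m*x²
-24395/V(6, 222) + 37934/34712 = -24395/(6*222²) + 37934/34712 = -24395/(6*49284) + 37934*(1/34712) = -24395/295704 + 18967/17356 = 1296304537/1283059656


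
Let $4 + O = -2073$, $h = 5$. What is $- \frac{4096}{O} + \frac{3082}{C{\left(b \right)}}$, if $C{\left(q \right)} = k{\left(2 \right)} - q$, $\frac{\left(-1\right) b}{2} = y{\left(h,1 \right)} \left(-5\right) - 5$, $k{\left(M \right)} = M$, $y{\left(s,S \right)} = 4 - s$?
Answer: $\frac{3204753}{2077} \approx 1543.0$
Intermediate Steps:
$O = -2077$ ($O = -4 - 2073 = -2077$)
$b = 0$ ($b = - 2 \left(\left(4 - 5\right) \left(-5\right) - 5\right) = - 2 \left(\left(-1\right) \left(-5\right) - 5\right) = - 2 \left(5 - 5\right) = \left(-2\right) 0 = 0$)
$C{\left(q \right)} = 2 - q$
$- \frac{4096}{O} + \frac{3082}{C{\left(b \right)}} = - \frac{4096}{-2077} + \frac{3082}{2 - 0} = \left(-4096\right) \left(- \frac{1}{2077}\right) + \frac{3082}{2 + 0} = \frac{4096}{2077} + \frac{3082}{2} = \frac{4096}{2077} + 3082 \cdot \frac{1}{2} = \frac{4096}{2077} + 1541 = \frac{3204753}{2077}$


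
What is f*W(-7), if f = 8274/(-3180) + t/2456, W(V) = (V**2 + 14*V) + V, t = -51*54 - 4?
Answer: 16969974/81355 ≈ 208.59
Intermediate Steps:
t = -2758 (t = -2754 - 4 = -2758)
W(V) = V**2 + 15*V
f = -1212141/325420 (f = 8274/(-3180) - 2758/2456 = 8274*(-1/3180) - 2758*1/2456 = -1379/530 - 1379/1228 = -1212141/325420 ≈ -3.7248)
f*W(-7) = -(-8484987)*(15 - 7)/325420 = -(-8484987)*8/325420 = -1212141/325420*(-56) = 16969974/81355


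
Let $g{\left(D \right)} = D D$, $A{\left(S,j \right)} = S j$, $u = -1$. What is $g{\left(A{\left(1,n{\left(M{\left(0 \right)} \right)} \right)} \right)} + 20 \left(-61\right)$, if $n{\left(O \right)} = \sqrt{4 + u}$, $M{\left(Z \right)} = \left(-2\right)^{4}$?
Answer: $-1217$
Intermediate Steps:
$M{\left(Z \right)} = 16$
$n{\left(O \right)} = \sqrt{3}$ ($n{\left(O \right)} = \sqrt{4 - 1} = \sqrt{3}$)
$g{\left(D \right)} = D^{2}$
$g{\left(A{\left(1,n{\left(M{\left(0 \right)} \right)} \right)} \right)} + 20 \left(-61\right) = \left(1 \sqrt{3}\right)^{2} + 20 \left(-61\right) = \left(\sqrt{3}\right)^{2} - 1220 = 3 - 1220 = -1217$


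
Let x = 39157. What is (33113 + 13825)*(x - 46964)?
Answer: -366444966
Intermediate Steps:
(33113 + 13825)*(x - 46964) = (33113 + 13825)*(39157 - 46964) = 46938*(-7807) = -366444966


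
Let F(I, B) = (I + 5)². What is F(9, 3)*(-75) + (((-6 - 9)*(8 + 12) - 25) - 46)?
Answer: -15071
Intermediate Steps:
F(I, B) = (5 + I)²
F(9, 3)*(-75) + (((-6 - 9)*(8 + 12) - 25) - 46) = (5 + 9)²*(-75) + (((-6 - 9)*(8 + 12) - 25) - 46) = 14²*(-75) + ((-15*20 - 25) - 46) = 196*(-75) + ((-300 - 25) - 46) = -14700 + (-325 - 46) = -14700 - 371 = -15071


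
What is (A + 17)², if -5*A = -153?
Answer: 56644/25 ≈ 2265.8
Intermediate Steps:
A = 153/5 (A = -⅕*(-153) = 153/5 ≈ 30.600)
(A + 17)² = (153/5 + 17)² = (238/5)² = 56644/25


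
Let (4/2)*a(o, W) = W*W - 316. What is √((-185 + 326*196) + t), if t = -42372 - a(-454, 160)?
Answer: √8697 ≈ 93.258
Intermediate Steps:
a(o, W) = -158 + W²/2 (a(o, W) = (W*W - 316)/2 = (W² - 316)/2 = (-316 + W²)/2 = -158 + W²/2)
t = -55014 (t = -42372 - (-158 + (½)*160²) = -42372 - (-158 + (½)*25600) = -42372 - (-158 + 12800) = -42372 - 1*12642 = -42372 - 12642 = -55014)
√((-185 + 326*196) + t) = √((-185 + 326*196) - 55014) = √((-185 + 63896) - 55014) = √(63711 - 55014) = √8697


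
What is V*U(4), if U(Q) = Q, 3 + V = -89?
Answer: -368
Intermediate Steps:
V = -92 (V = -3 - 89 = -92)
V*U(4) = -92*4 = -368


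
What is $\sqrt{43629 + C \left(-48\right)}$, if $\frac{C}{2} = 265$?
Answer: $3 \sqrt{2021} \approx 134.87$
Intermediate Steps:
$C = 530$ ($C = 2 \cdot 265 = 530$)
$\sqrt{43629 + C \left(-48\right)} = \sqrt{43629 + 530 \left(-48\right)} = \sqrt{43629 - 25440} = \sqrt{18189} = 3 \sqrt{2021}$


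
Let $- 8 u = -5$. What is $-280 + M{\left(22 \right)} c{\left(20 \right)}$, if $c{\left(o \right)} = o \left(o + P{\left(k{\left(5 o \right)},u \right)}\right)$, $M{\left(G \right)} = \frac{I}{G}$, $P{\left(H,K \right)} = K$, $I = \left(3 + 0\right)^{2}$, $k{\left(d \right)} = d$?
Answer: $- \frac{445}{4} \approx -111.25$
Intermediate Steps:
$u = \frac{5}{8}$ ($u = \left(- \frac{1}{8}\right) \left(-5\right) = \frac{5}{8} \approx 0.625$)
$I = 9$ ($I = 3^{2} = 9$)
$M{\left(G \right)} = \frac{9}{G}$
$c{\left(o \right)} = o \left(\frac{5}{8} + o\right)$ ($c{\left(o \right)} = o \left(o + \frac{5}{8}\right) = o \left(\frac{5}{8} + o\right)$)
$-280 + M{\left(22 \right)} c{\left(20 \right)} = -280 + \frac{9}{22} \cdot \frac{1}{8} \cdot 20 \left(5 + 8 \cdot 20\right) = -280 + 9 \cdot \frac{1}{22} \cdot \frac{1}{8} \cdot 20 \left(5 + 160\right) = -280 + \frac{9 \cdot \frac{1}{8} \cdot 20 \cdot 165}{22} = -280 + \frac{9}{22} \cdot \frac{825}{2} = -280 + \frac{675}{4} = - \frac{445}{4}$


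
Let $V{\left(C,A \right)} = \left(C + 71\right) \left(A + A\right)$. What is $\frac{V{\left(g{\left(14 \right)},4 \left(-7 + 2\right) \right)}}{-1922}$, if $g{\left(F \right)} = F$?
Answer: $\frac{1700}{961} \approx 1.769$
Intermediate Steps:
$V{\left(C,A \right)} = 2 A \left(71 + C\right)$ ($V{\left(C,A \right)} = \left(71 + C\right) 2 A = 2 A \left(71 + C\right)$)
$\frac{V{\left(g{\left(14 \right)},4 \left(-7 + 2\right) \right)}}{-1922} = \frac{2 \cdot 4 \left(-7 + 2\right) \left(71 + 14\right)}{-1922} = 2 \cdot 4 \left(-5\right) 85 \left(- \frac{1}{1922}\right) = 2 \left(-20\right) 85 \left(- \frac{1}{1922}\right) = \left(-3400\right) \left(- \frac{1}{1922}\right) = \frac{1700}{961}$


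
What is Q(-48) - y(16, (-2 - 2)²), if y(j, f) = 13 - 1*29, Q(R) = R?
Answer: -32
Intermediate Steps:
y(j, f) = -16 (y(j, f) = 13 - 29 = -16)
Q(-48) - y(16, (-2 - 2)²) = -48 - 1*(-16) = -48 + 16 = -32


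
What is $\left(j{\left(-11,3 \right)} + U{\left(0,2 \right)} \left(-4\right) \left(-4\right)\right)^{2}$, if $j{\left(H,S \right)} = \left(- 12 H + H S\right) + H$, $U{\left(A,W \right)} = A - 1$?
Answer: $5184$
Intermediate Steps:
$U{\left(A,W \right)} = -1 + A$
$j{\left(H,S \right)} = - 11 H + H S$
$\left(j{\left(-11,3 \right)} + U{\left(0,2 \right)} \left(-4\right) \left(-4\right)\right)^{2} = \left(- 11 \left(-11 + 3\right) + \left(-1 + 0\right) \left(-4\right) \left(-4\right)\right)^{2} = \left(\left(-11\right) \left(-8\right) + \left(-1\right) \left(-4\right) \left(-4\right)\right)^{2} = \left(88 + 4 \left(-4\right)\right)^{2} = \left(88 - 16\right)^{2} = 72^{2} = 5184$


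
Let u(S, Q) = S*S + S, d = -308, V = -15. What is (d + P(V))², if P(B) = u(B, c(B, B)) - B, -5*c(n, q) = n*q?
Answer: 6889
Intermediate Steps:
c(n, q) = -n*q/5
u(S, Q) = S + S² (u(S, Q) = S² + S = S + S²)
P(B) = -B + B*(1 + B) (P(B) = B*(1 + B) - B = -B + B*(1 + B))
(d + P(V))² = (-308 + (-15)²)² = (-308 + 225)² = (-83)² = 6889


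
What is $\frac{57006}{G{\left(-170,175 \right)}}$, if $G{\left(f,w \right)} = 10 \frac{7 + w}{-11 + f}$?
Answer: $- \frac{5159043}{910} \approx -5669.3$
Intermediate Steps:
$G{\left(f,w \right)} = \frac{10 \left(7 + w\right)}{-11 + f}$ ($G{\left(f,w \right)} = 10 \frac{7 + w}{-11 + f} = \frac{10 \left(7 + w\right)}{-11 + f}$)
$\frac{57006}{G{\left(-170,175 \right)}} = \frac{57006}{10 \frac{1}{-11 - 170} \left(7 + 175\right)} = \frac{57006}{10 \frac{1}{-181} \cdot 182} = \frac{57006}{10 \left(- \frac{1}{181}\right) 182} = \frac{57006}{- \frac{1820}{181}} = 57006 \left(- \frac{181}{1820}\right) = - \frac{5159043}{910}$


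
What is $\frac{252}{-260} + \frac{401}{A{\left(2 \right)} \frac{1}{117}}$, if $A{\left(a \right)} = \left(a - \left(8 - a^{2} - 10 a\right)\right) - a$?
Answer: $\frac{3048597}{1040} \approx 2931.3$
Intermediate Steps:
$A{\left(a \right)} = -8 + a^{2} + 10 a$ ($A{\left(a \right)} = \left(a + \left(-8 + a^{2} + 10 a\right)\right) - a = \left(-8 + a^{2} + 11 a\right) - a = -8 + a^{2} + 10 a$)
$\frac{252}{-260} + \frac{401}{A{\left(2 \right)} \frac{1}{117}} = \frac{252}{-260} + \frac{401}{\left(-8 + 2^{2} + 10 \cdot 2\right) \frac{1}{117}} = 252 \left(- \frac{1}{260}\right) + \frac{401}{\left(-8 + 4 + 20\right) \frac{1}{117}} = - \frac{63}{65} + \frac{401}{16 \cdot \frac{1}{117}} = - \frac{63}{65} + \frac{401}{\frac{16}{117}} = - \frac{63}{65} + 401 \cdot \frac{117}{16} = - \frac{63}{65} + \frac{46917}{16} = \frac{3048597}{1040}$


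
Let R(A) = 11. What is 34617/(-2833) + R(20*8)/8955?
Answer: -309964072/25369515 ≈ -12.218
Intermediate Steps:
34617/(-2833) + R(20*8)/8955 = 34617/(-2833) + 11/8955 = 34617*(-1/2833) + 11*(1/8955) = -34617/2833 + 11/8955 = -309964072/25369515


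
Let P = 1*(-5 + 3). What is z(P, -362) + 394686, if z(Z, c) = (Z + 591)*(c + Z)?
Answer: 180290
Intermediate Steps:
P = -2 (P = 1*(-2) = -2)
z(Z, c) = (591 + Z)*(Z + c)
z(P, -362) + 394686 = ((-2)**2 + 591*(-2) + 591*(-362) - 2*(-362)) + 394686 = (4 - 1182 - 213942 + 724) + 394686 = -214396 + 394686 = 180290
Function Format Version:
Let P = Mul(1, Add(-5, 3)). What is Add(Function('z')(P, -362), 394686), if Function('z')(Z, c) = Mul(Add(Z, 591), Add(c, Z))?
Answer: 180290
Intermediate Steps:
P = -2 (P = Mul(1, -2) = -2)
Function('z')(Z, c) = Mul(Add(591, Z), Add(Z, c))
Add(Function('z')(P, -362), 394686) = Add(Add(Pow(-2, 2), Mul(591, -2), Mul(591, -362), Mul(-2, -362)), 394686) = Add(Add(4, -1182, -213942, 724), 394686) = Add(-214396, 394686) = 180290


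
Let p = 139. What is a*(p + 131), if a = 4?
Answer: 1080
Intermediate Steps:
a*(p + 131) = 4*(139 + 131) = 4*270 = 1080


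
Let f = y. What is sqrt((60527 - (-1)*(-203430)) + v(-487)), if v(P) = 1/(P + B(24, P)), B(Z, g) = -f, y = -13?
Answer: I*sqrt(32106874902)/474 ≈ 378.03*I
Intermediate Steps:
f = -13
B(Z, g) = 13 (B(Z, g) = -1*(-13) = 13)
v(P) = 1/(13 + P) (v(P) = 1/(P + 13) = 1/(13 + P))
sqrt((60527 - (-1)*(-203430)) + v(-487)) = sqrt((60527 - (-1)*(-203430)) + 1/(13 - 487)) = sqrt((60527 - 1*203430) + 1/(-474)) = sqrt((60527 - 203430) - 1/474) = sqrt(-142903 - 1/474) = sqrt(-67736023/474) = I*sqrt(32106874902)/474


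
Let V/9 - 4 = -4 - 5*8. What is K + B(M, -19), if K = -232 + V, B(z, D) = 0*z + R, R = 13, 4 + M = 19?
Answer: -579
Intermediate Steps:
M = 15 (M = -4 + 19 = 15)
V = -360 (V = 36 + 9*(-4 - 5*8) = 36 + 9*(-4 - 40) = 36 + 9*(-44) = 36 - 396 = -360)
B(z, D) = 13 (B(z, D) = 0*z + 13 = 0 + 13 = 13)
K = -592 (K = -232 - 360 = -592)
K + B(M, -19) = -592 + 13 = -579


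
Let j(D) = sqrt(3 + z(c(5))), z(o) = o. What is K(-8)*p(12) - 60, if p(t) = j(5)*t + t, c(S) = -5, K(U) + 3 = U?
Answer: -192 - 132*I*sqrt(2) ≈ -192.0 - 186.68*I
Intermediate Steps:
K(U) = -3 + U
j(D) = I*sqrt(2) (j(D) = sqrt(3 - 5) = sqrt(-2) = I*sqrt(2))
p(t) = t + I*t*sqrt(2) (p(t) = (I*sqrt(2))*t + t = I*t*sqrt(2) + t = t + I*t*sqrt(2))
K(-8)*p(12) - 60 = (-3 - 8)*(12*(1 + I*sqrt(2))) - 60 = -11*(12 + 12*I*sqrt(2)) - 60 = (-132 - 132*I*sqrt(2)) - 60 = -192 - 132*I*sqrt(2)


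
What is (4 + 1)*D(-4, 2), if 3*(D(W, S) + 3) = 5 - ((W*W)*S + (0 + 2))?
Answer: -190/3 ≈ -63.333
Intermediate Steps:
D(W, S) = -2 - S*W**2/3 (D(W, S) = -3 + (5 - ((W*W)*S + (0 + 2)))/3 = -3 + (5 - (W**2*S + 2))/3 = -3 + (5 - (S*W**2 + 2))/3 = -3 + (5 - (2 + S*W**2))/3 = -3 + (5 + (-2 - S*W**2))/3 = -3 + (3 - S*W**2)/3 = -3 + (1 - S*W**2/3) = -2 - S*W**2/3)
(4 + 1)*D(-4, 2) = (4 + 1)*(-2 - 1/3*2*(-4)**2) = 5*(-2 - 1/3*2*16) = 5*(-2 - 32/3) = 5*(-38/3) = -190/3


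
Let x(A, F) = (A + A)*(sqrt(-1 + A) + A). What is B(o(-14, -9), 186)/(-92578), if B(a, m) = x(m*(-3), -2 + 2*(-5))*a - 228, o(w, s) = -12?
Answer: 3736482/46289 - 6696*I*sqrt(559)/46289 ≈ 80.721 - 3.4201*I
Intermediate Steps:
x(A, F) = 2*A*(A + sqrt(-1 + A)) (x(A, F) = (2*A)*(A + sqrt(-1 + A)) = 2*A*(A + sqrt(-1 + A)))
B(a, m) = -228 - 6*a*m*(sqrt(-1 - 3*m) - 3*m) (B(a, m) = (2*(m*(-3))*(m*(-3) + sqrt(-1 + m*(-3))))*a - 228 = (2*(-3*m)*(-3*m + sqrt(-1 - 3*m)))*a - 228 = (2*(-3*m)*(sqrt(-1 - 3*m) - 3*m))*a - 228 = (-6*m*(sqrt(-1 - 3*m) - 3*m))*a - 228 = -6*a*m*(sqrt(-1 - 3*m) - 3*m) - 228 = -228 - 6*a*m*(sqrt(-1 - 3*m) - 3*m))
B(o(-14, -9), 186)/(-92578) = (-228 + 6*(-12)*186*(-sqrt(-1 - 3*186) + 3*186))/(-92578) = (-228 + 6*(-12)*186*(-sqrt(-1 - 558) + 558))*(-1/92578) = (-228 + 6*(-12)*186*(-sqrt(-559) + 558))*(-1/92578) = (-228 + 6*(-12)*186*(-I*sqrt(559) + 558))*(-1/92578) = (-228 + 6*(-12)*186*(558 - I*sqrt(559)))*(-1/92578) = (-228 + (-7472736 + 13392*I*sqrt(559)))*(-1/92578) = (-7472964 + 13392*I*sqrt(559))*(-1/92578) = 3736482/46289 - 6696*I*sqrt(559)/46289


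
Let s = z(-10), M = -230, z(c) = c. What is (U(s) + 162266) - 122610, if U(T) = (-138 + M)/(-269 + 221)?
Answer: 118991/3 ≈ 39664.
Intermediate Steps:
s = -10
U(T) = 23/3 (U(T) = (-138 - 230)/(-269 + 221) = -368/(-48) = -368*(-1/48) = 23/3)
(U(s) + 162266) - 122610 = (23/3 + 162266) - 122610 = 486821/3 - 122610 = 118991/3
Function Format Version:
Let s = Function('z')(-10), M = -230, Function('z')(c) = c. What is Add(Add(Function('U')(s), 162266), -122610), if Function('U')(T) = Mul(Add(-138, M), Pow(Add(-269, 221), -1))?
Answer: Rational(118991, 3) ≈ 39664.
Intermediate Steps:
s = -10
Function('U')(T) = Rational(23, 3) (Function('U')(T) = Mul(Add(-138, -230), Pow(Add(-269, 221), -1)) = Mul(-368, Pow(-48, -1)) = Mul(-368, Rational(-1, 48)) = Rational(23, 3))
Add(Add(Function('U')(s), 162266), -122610) = Add(Add(Rational(23, 3), 162266), -122610) = Add(Rational(486821, 3), -122610) = Rational(118991, 3)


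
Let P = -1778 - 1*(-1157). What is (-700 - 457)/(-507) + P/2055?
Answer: 52892/26715 ≈ 1.9799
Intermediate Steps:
P = -621 (P = -1778 + 1157 = -621)
(-700 - 457)/(-507) + P/2055 = (-700 - 457)/(-507) - 621/2055 = -1157*(-1/507) - 621*1/2055 = 89/39 - 207/685 = 52892/26715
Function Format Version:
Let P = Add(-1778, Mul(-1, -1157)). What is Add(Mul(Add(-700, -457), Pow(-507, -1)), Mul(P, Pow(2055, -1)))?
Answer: Rational(52892, 26715) ≈ 1.9799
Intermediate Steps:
P = -621 (P = Add(-1778, 1157) = -621)
Add(Mul(Add(-700, -457), Pow(-507, -1)), Mul(P, Pow(2055, -1))) = Add(Mul(Add(-700, -457), Pow(-507, -1)), Mul(-621, Pow(2055, -1))) = Add(Mul(-1157, Rational(-1, 507)), Mul(-621, Rational(1, 2055))) = Add(Rational(89, 39), Rational(-207, 685)) = Rational(52892, 26715)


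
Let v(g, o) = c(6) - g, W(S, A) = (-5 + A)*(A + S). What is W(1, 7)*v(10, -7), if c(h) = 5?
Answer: -80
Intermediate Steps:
v(g, o) = 5 - g
W(1, 7)*v(10, -7) = (7² - 5*7 - 5*1 + 7*1)*(5 - 1*10) = (49 - 35 - 5 + 7)*(5 - 10) = 16*(-5) = -80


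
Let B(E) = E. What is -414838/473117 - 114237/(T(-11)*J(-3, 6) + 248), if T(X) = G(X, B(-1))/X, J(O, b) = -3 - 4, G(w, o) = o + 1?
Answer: -54150346553/117333016 ≈ -461.51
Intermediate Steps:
G(w, o) = 1 + o
J(O, b) = -7
T(X) = 0 (T(X) = (1 - 1)/X = 0/X = 0)
-414838/473117 - 114237/(T(-11)*J(-3, 6) + 248) = -414838/473117 - 114237/(0*(-7) + 248) = -414838*1/473117 - 114237/(0 + 248) = -414838/473117 - 114237/248 = -54150346553/117333016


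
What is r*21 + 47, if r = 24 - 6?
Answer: 425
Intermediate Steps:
r = 18
r*21 + 47 = 18*21 + 47 = 378 + 47 = 425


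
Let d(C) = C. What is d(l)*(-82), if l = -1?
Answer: 82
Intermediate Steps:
d(l)*(-82) = -1*(-82) = 82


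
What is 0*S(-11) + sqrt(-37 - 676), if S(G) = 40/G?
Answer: I*sqrt(713) ≈ 26.702*I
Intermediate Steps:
0*S(-11) + sqrt(-37 - 676) = 0*(40/(-11)) + sqrt(-37 - 676) = 0*(40*(-1/11)) + sqrt(-713) = 0*(-40/11) + I*sqrt(713) = 0 + I*sqrt(713) = I*sqrt(713)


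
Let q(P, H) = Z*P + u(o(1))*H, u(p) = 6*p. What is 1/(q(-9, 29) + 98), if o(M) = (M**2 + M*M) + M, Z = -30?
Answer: 1/890 ≈ 0.0011236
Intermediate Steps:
o(M) = M + 2*M**2 (o(M) = (M**2 + M**2) + M = 2*M**2 + M = M + 2*M**2)
q(P, H) = -30*P + 18*H (q(P, H) = -30*P + (6*(1*(1 + 2*1)))*H = -30*P + (6*(1*(1 + 2)))*H = -30*P + (6*(1*3))*H = -30*P + (6*3)*H = -30*P + 18*H)
1/(q(-9, 29) + 98) = 1/((-30*(-9) + 18*29) + 98) = 1/((270 + 522) + 98) = 1/(792 + 98) = 1/890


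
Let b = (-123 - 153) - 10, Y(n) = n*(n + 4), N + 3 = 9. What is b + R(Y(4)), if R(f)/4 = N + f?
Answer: -134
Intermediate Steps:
N = 6 (N = -3 + 9 = 6)
Y(n) = n*(4 + n)
b = -286 (b = -276 - 10 = -286)
R(f) = 24 + 4*f (R(f) = 4*(6 + f) = 24 + 4*f)
b + R(Y(4)) = -286 + (24 + 4*(4*(4 + 4))) = -286 + (24 + 4*(4*8)) = -286 + (24 + 4*32) = -286 + (24 + 128) = -286 + 152 = -134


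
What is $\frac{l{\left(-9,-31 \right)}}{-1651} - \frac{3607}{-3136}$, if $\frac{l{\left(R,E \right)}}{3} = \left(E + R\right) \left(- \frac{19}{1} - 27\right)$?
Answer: $- \frac{11355563}{5177536} \approx -2.1932$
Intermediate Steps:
$l{\left(R,E \right)} = - 138 E - 138 R$ ($l{\left(R,E \right)} = 3 \left(E + R\right) \left(- \frac{19}{1} - 27\right) = 3 \left(E + R\right) \left(\left(-19\right) 1 - 27\right) = 3 \left(E + R\right) \left(-19 - 27\right) = 3 \left(E + R\right) \left(-46\right) = 3 \left(- 46 E - 46 R\right) = - 138 E - 138 R$)
$\frac{l{\left(-9,-31 \right)}}{-1651} - \frac{3607}{-3136} = \frac{\left(-138\right) \left(-31\right) - -1242}{-1651} - \frac{3607}{-3136} = \left(4278 + 1242\right) \left(- \frac{1}{1651}\right) - - \frac{3607}{3136} = 5520 \left(- \frac{1}{1651}\right) + \frac{3607}{3136} = - \frac{5520}{1651} + \frac{3607}{3136} = - \frac{11355563}{5177536}$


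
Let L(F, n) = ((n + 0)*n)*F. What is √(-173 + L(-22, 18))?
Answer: 7*I*√149 ≈ 85.446*I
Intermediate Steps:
L(F, n) = F*n² (L(F, n) = (n*n)*F = n²*F = F*n²)
√(-173 + L(-22, 18)) = √(-173 - 22*18²) = √(-173 - 22*324) = √(-173 - 7128) = √(-7301) = 7*I*√149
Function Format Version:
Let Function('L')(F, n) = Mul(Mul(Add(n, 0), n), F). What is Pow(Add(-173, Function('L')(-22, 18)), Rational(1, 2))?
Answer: Mul(7, I, Pow(149, Rational(1, 2))) ≈ Mul(85.446, I)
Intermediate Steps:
Function('L')(F, n) = Mul(F, Pow(n, 2)) (Function('L')(F, n) = Mul(Mul(n, n), F) = Mul(Pow(n, 2), F) = Mul(F, Pow(n, 2)))
Pow(Add(-173, Function('L')(-22, 18)), Rational(1, 2)) = Pow(Add(-173, Mul(-22, Pow(18, 2))), Rational(1, 2)) = Pow(Add(-173, Mul(-22, 324)), Rational(1, 2)) = Pow(Add(-173, -7128), Rational(1, 2)) = Pow(-7301, Rational(1, 2)) = Mul(7, I, Pow(149, Rational(1, 2)))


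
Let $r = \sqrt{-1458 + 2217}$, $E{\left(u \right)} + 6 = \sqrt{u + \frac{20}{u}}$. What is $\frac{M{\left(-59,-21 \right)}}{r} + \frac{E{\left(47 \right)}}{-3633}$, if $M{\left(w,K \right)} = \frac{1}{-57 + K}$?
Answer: $\frac{2}{1211} - \frac{\sqrt{759}}{59202} - \frac{\sqrt{104763}}{170751} \approx -0.0007094$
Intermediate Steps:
$E{\left(u \right)} = -6 + \sqrt{u + \frac{20}{u}}$
$r = \sqrt{759} \approx 27.55$
$\frac{M{\left(-59,-21 \right)}}{r} + \frac{E{\left(47 \right)}}{-3633} = \frac{1}{\left(-57 - 21\right) \sqrt{759}} + \frac{-6 + \sqrt{47 + \frac{20}{47}}}{-3633} = \frac{\frac{1}{759} \sqrt{759}}{-78} + \left(-6 + \sqrt{47 + 20 \cdot \frac{1}{47}}\right) \left(- \frac{1}{3633}\right) = - \frac{\frac{1}{759} \sqrt{759}}{78} + \left(-6 + \sqrt{47 + \frac{20}{47}}\right) \left(- \frac{1}{3633}\right) = - \frac{\sqrt{759}}{59202} + \left(-6 + \sqrt{\frac{2229}{47}}\right) \left(- \frac{1}{3633}\right) = - \frac{\sqrt{759}}{59202} + \left(-6 + \frac{\sqrt{104763}}{47}\right) \left(- \frac{1}{3633}\right) = - \frac{\sqrt{759}}{59202} + \left(\frac{2}{1211} - \frac{\sqrt{104763}}{170751}\right) = \frac{2}{1211} - \frac{\sqrt{759}}{59202} - \frac{\sqrt{104763}}{170751}$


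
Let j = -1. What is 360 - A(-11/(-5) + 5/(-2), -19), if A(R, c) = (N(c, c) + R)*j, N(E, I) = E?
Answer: 3407/10 ≈ 340.70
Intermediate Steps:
A(R, c) = -R - c (A(R, c) = (c + R)*(-1) = (R + c)*(-1) = -R - c)
360 - A(-11/(-5) + 5/(-2), -19) = 360 - (-(-11/(-5) + 5/(-2)) - 1*(-19)) = 360 - (-(-11*(-⅕) + 5*(-½)) + 19) = 360 - (-(11/5 - 5/2) + 19) = 360 - (-1*(-3/10) + 19) = 360 - (3/10 + 19) = 360 - 1*193/10 = 360 - 193/10 = 3407/10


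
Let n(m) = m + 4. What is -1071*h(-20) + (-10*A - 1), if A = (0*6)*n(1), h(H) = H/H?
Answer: -1072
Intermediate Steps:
n(m) = 4 + m
h(H) = 1
A = 0 (A = (0*6)*(4 + 1) = 0*5 = 0)
-1071*h(-20) + (-10*A - 1) = -1071*1 + (-10*0 - 1) = -1071 + (0 - 1) = -1071 - 1 = -1072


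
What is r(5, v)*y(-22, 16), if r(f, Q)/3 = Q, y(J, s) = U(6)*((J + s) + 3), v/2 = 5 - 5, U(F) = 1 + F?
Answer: 0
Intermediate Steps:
v = 0 (v = 2*(5 - 5) = 2*0 = 0)
y(J, s) = 21 + 7*J + 7*s (y(J, s) = (1 + 6)*((J + s) + 3) = 7*(3 + J + s) = 21 + 7*J + 7*s)
r(f, Q) = 3*Q
r(5, v)*y(-22, 16) = (3*0)*(21 + 7*(-22) + 7*16) = 0*(21 - 154 + 112) = 0*(-21) = 0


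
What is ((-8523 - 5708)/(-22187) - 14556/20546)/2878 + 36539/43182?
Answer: 5991994002614089/7081567886764899 ≈ 0.84614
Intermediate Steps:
((-8523 - 5708)/(-22187) - 14556/20546)/2878 + 36539/43182 = (-14231*(-1/22187) - 14556*1/20546)*(1/2878) + 36539*(1/43182) = (14231/22187 - 7278/10273)*(1/2878) + 36539/43182 = -15281923/227927051*1/2878 + 36539/43182 = -15281923/655974052778 + 36539/43182 = 5991994002614089/7081567886764899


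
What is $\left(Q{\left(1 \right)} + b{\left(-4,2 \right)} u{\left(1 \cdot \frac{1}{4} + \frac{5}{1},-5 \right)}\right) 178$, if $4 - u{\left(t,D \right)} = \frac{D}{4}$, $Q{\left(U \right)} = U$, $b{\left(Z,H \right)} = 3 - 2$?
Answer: $\frac{2225}{2} \approx 1112.5$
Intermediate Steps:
$b{\left(Z,H \right)} = 1$
$u{\left(t,D \right)} = 4 - \frac{D}{4}$
$\left(Q{\left(1 \right)} + b{\left(-4,2 \right)} u{\left(1 \cdot \frac{1}{4} + \frac{5}{1},-5 \right)}\right) 178 = \left(1 + 1 \left(4 - - \frac{5}{4}\right)\right) 178 = \left(1 + 1 \left(4 + \frac{5}{4}\right)\right) 178 = \left(1 + 1 \cdot \frac{21}{4}\right) 178 = \left(1 + \frac{21}{4}\right) 178 = \frac{25}{4} \cdot 178 = \frac{2225}{2}$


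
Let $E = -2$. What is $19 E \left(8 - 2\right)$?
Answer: $-228$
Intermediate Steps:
$19 E \left(8 - 2\right) = 19 \left(-2\right) \left(8 - 2\right) = - 38 \left(8 - 2\right) = \left(-38\right) 6 = -228$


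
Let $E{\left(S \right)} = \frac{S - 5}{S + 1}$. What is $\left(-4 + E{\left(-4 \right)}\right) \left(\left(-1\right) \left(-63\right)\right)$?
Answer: $-63$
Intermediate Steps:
$E{\left(S \right)} = \frac{-5 + S}{1 + S}$
$\left(-4 + E{\left(-4 \right)}\right) \left(\left(-1\right) \left(-63\right)\right) = \left(-4 + \frac{-5 - 4}{1 - 4}\right) \left(\left(-1\right) \left(-63\right)\right) = \left(-4 + \frac{1}{-3} \left(-9\right)\right) 63 = \left(-4 - -3\right) 63 = \left(-4 + 3\right) 63 = \left(-1\right) 63 = -63$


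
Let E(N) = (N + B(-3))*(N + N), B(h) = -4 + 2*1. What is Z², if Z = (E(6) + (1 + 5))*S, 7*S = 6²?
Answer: 3779136/49 ≈ 77125.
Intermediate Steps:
B(h) = -2 (B(h) = -4 + 2 = -2)
E(N) = 2*N*(-2 + N) (E(N) = (N - 2)*(N + N) = (-2 + N)*(2*N) = 2*N*(-2 + N))
S = 36/7 (S = (⅐)*6² = (⅐)*36 = 36/7 ≈ 5.1429)
Z = 1944/7 (Z = (2*6*(-2 + 6) + (1 + 5))*(36/7) = (2*6*4 + 6)*(36/7) = (48 + 6)*(36/7) = 54*(36/7) = 1944/7 ≈ 277.71)
Z² = (1944/7)² = 3779136/49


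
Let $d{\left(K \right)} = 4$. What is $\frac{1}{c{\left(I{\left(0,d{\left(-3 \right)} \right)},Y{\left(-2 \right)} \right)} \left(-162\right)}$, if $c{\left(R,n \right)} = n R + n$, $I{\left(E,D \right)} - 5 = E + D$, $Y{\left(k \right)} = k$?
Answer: $\frac{1}{3240} \approx 0.00030864$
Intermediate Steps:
$I{\left(E,D \right)} = 5 + D + E$ ($I{\left(E,D \right)} = 5 + \left(E + D\right) = 5 + \left(D + E\right) = 5 + D + E$)
$c{\left(R,n \right)} = n + R n$ ($c{\left(R,n \right)} = R n + n = n + R n$)
$\frac{1}{c{\left(I{\left(0,d{\left(-3 \right)} \right)},Y{\left(-2 \right)} \right)} \left(-162\right)} = \frac{1}{- 2 \left(1 + \left(5 + 4 + 0\right)\right) \left(-162\right)} = \frac{1}{- 2 \left(1 + 9\right) \left(-162\right)} = \frac{1}{\left(-2\right) 10 \left(-162\right)} = \frac{1}{\left(-20\right) \left(-162\right)} = \frac{1}{3240}$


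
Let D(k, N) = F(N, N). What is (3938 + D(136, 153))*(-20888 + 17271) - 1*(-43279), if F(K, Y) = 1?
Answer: -14204084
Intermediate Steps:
D(k, N) = 1
(3938 + D(136, 153))*(-20888 + 17271) - 1*(-43279) = (3938 + 1)*(-20888 + 17271) - 1*(-43279) = 3939*(-3617) + 43279 = -14247363 + 43279 = -14204084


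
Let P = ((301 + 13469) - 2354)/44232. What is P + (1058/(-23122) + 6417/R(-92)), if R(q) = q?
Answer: -17779603727/255683076 ≈ -69.538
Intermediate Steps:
P = 1427/5529 (P = (13770 - 2354)*(1/44232) = 11416*(1/44232) = 1427/5529 ≈ 0.25809)
P + (1058/(-23122) + 6417/R(-92)) = 1427/5529 + (1058/(-23122) + 6417/(-92)) = 1427/5529 + (1058*(-1/23122) + 6417*(-1/92)) = 1427/5529 + (-529/11561 - 279/4) = 1427/5529 - 3227635/46244 = -17779603727/255683076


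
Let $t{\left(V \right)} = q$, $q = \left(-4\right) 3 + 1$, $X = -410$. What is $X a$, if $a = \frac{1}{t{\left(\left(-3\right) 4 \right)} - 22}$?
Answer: $\frac{410}{33} \approx 12.424$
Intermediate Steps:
$q = -11$ ($q = -12 + 1 = -11$)
$t{\left(V \right)} = -11$
$a = - \frac{1}{33}$ ($a = \frac{1}{-11 - 22} = \frac{1}{-33} = - \frac{1}{33} \approx -0.030303$)
$X a = \left(-410\right) \left(- \frac{1}{33}\right) = \frac{410}{33}$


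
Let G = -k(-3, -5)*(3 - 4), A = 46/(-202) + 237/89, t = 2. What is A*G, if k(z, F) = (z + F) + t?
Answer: -131340/8989 ≈ -14.611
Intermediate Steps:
A = 21890/8989 (A = 46*(-1/202) + 237*(1/89) = -23/101 + 237/89 = 21890/8989 ≈ 2.4352)
k(z, F) = 2 + F + z (k(z, F) = (z + F) + 2 = (F + z) + 2 = 2 + F + z)
G = -6 (G = -(2 - 5 - 3)*(3 - 4) = -(-6)*(-1) = -1*6 = -6)
A*G = (21890/8989)*(-6) = -131340/8989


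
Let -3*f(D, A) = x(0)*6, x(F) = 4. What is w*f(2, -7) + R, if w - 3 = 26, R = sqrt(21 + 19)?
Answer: -232 + 2*sqrt(10) ≈ -225.68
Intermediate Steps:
R = 2*sqrt(10) (R = sqrt(40) = 2*sqrt(10) ≈ 6.3246)
w = 29 (w = 3 + 26 = 29)
f(D, A) = -8 (f(D, A) = -4*6/3 = -1/3*24 = -8)
w*f(2, -7) + R = 29*(-8) + 2*sqrt(10) = -232 + 2*sqrt(10)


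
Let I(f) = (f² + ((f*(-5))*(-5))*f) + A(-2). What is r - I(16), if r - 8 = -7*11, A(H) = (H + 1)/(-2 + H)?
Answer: -26901/4 ≈ -6725.3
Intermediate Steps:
A(H) = (1 + H)/(-2 + H)
r = -69 (r = 8 - 7*11 = 8 - 77 = -69)
I(f) = ¼ + 26*f² (I(f) = (f² + ((f*(-5))*(-5))*f) + (1 - 2)/(-2 - 2) = (f² + (-5*f*(-5))*f) - 1/(-4) = (f² + (25*f)*f) - ¼*(-1) = (f² + 25*f²) + ¼ = 26*f² + ¼ = ¼ + 26*f²)
r - I(16) = -69 - (¼ + 26*16²) = -69 - (¼ + 26*256) = -69 - (¼ + 6656) = -69 - 1*26625/4 = -69 - 26625/4 = -26901/4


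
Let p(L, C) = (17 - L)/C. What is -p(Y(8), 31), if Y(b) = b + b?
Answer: -1/31 ≈ -0.032258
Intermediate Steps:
Y(b) = 2*b
p(L, C) = (17 - L)/C
-p(Y(8), 31) = -(17 - 2*8)/31 = -(17 - 1*16)/31 = -(17 - 16)/31 = -1/31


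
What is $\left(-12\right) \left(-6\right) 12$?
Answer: $864$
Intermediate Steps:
$\left(-12\right) \left(-6\right) 12 = 72 \cdot 12 = 864$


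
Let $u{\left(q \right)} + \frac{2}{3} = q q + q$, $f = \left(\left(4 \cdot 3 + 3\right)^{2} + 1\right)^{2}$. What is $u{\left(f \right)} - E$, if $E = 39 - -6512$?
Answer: $\frac{7826406901}{3} \approx 2.6088 \cdot 10^{9}$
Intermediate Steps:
$f = 51076$ ($f = \left(\left(12 + 3\right)^{2} + 1\right)^{2} = \left(15^{2} + 1\right)^{2} = \left(225 + 1\right)^{2} = 226^{2} = 51076$)
$u{\left(q \right)} = - \frac{2}{3} + q + q^{2}$ ($u{\left(q \right)} = - \frac{2}{3} + \left(q q + q\right) = - \frac{2}{3} + \left(q^{2} + q\right) = - \frac{2}{3} + \left(q + q^{2}\right) = - \frac{2}{3} + q + q^{2}$)
$E = 6551$ ($E = 39 + 6512 = 6551$)
$u{\left(f \right)} - E = \left(- \frac{2}{3} + 51076 + 51076^{2}\right) - 6551 = \left(- \frac{2}{3} + 51076 + 2608757776\right) - 6551 = \frac{7826426554}{3} - 6551 = \frac{7826406901}{3}$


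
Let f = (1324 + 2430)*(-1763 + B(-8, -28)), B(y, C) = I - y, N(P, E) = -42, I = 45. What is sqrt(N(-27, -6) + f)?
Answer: I*sqrt(6419382) ≈ 2533.6*I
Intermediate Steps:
B(y, C) = 45 - y
f = -6419340 (f = (1324 + 2430)*(-1763 + (45 - 1*(-8))) = 3754*(-1763 + (45 + 8)) = 3754*(-1763 + 53) = 3754*(-1710) = -6419340)
sqrt(N(-27, -6) + f) = sqrt(-42 - 6419340) = sqrt(-6419382) = I*sqrt(6419382)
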